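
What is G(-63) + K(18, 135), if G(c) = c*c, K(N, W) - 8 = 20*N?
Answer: 4337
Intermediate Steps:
K(N, W) = 8 + 20*N
G(c) = c²
G(-63) + K(18, 135) = (-63)² + (8 + 20*18) = 3969 + (8 + 360) = 3969 + 368 = 4337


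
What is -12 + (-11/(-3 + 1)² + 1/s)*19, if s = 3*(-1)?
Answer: -847/12 ≈ -70.583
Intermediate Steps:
s = -3
-12 + (-11/(-3 + 1)² + 1/s)*19 = -12 + (-11/(-3 + 1)² + 1/(-3))*19 = -12 + (-11/((-2)²) + 1*(-⅓))*19 = -12 + (-11/4 - ⅓)*19 = -12 - 37/12*19 = -12 - 703/12 = -847/12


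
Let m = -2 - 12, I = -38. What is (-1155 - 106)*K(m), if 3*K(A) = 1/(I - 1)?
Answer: 97/9 ≈ 10.778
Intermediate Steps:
m = -14
K(A) = -1/117 (K(A) = 1/(3*(-38 - 1)) = (1/3)/(-39) = (1/3)*(-1/39) = -1/117)
(-1155 - 106)*K(m) = (-1155 - 106)*(-1/117) = -1261*(-1/117) = 97/9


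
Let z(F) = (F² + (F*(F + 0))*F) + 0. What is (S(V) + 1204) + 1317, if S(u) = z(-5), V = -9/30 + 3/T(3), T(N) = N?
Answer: 2421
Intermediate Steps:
V = 7/10 (V = -9/30 + 3/3 = -9*1/30 + 3*(⅓) = -3/10 + 1 = 7/10 ≈ 0.70000)
z(F) = F² + F³ (z(F) = (F² + (F*F)*F) + 0 = (F² + F²*F) + 0 = (F² + F³) + 0 = F² + F³)
S(u) = -100 (S(u) = (-5)²*(1 - 5) = 25*(-4) = -100)
(S(V) + 1204) + 1317 = (-100 + 1204) + 1317 = 1104 + 1317 = 2421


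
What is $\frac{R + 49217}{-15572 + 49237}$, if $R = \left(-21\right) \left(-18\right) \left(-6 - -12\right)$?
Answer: $\frac{10297}{6733} \approx 1.5293$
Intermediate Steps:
$R = 2268$ ($R = 378 \left(-6 + 12\right) = 378 \cdot 6 = 2268$)
$\frac{R + 49217}{-15572 + 49237} = \frac{2268 + 49217}{-15572 + 49237} = \frac{51485}{33665} = 51485 \cdot \frac{1}{33665} = \frac{10297}{6733}$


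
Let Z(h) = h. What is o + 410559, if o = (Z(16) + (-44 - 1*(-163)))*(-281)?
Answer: 372624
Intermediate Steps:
o = -37935 (o = (16 + (-44 - 1*(-163)))*(-281) = (16 + (-44 + 163))*(-281) = (16 + 119)*(-281) = 135*(-281) = -37935)
o + 410559 = -37935 + 410559 = 372624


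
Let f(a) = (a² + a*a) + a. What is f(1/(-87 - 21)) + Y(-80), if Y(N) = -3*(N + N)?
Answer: 2799307/5832 ≈ 479.99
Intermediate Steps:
f(a) = a + 2*a² (f(a) = (a² + a²) + a = 2*a² + a = a + 2*a²)
Y(N) = -6*N
f(1/(-87 - 21)) + Y(-80) = (1 + 2/(-87 - 21))/(-87 - 21) - 6*(-80) = (1 + 2/(-108))/(-108) + 480 = -(1 + 2*(-1/108))/108 + 480 = -(1 - 1/54)/108 + 480 = -1/108*53/54 + 480 = -53/5832 + 480 = 2799307/5832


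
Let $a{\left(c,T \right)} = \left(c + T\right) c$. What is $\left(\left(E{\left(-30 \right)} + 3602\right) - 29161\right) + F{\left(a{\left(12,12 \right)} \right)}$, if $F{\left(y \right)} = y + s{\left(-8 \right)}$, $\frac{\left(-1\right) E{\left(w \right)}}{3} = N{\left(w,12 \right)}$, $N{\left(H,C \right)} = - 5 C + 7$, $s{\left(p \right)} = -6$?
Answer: $-25118$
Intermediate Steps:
$a{\left(c,T \right)} = c \left(T + c\right)$ ($a{\left(c,T \right)} = \left(T + c\right) c = c \left(T + c\right)$)
$N{\left(H,C \right)} = 7 - 5 C$
$E{\left(w \right)} = 159$ ($E{\left(w \right)} = - 3 \left(7 - 60\right) = \left(-3\right) \left(-53\right) = 159$)
$F{\left(y \right)} = -6 + y$ ($F{\left(y \right)} = y - 6 = -6 + y$)
$\left(\left(E{\left(-30 \right)} + 3602\right) - 29161\right) + F{\left(a{\left(12,12 \right)} \right)} = \left(\left(159 + 3602\right) - 29161\right) - \left(6 - 12 \left(12 + 12\right)\right) = \left(3761 - 29161\right) + \left(-6 + 12 \cdot 24\right) = -25400 + \left(-6 + 288\right) = -25400 + 282 = -25118$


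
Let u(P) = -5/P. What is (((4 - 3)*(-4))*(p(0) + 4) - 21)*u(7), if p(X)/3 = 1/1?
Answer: 35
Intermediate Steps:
p(X) = 3 (p(X) = 3/1 = 3*1 = 3)
(((4 - 3)*(-4))*(p(0) + 4) - 21)*u(7) = (((4 - 3)*(-4))*(3 + 4) - 21)*(-5/7) = ((1*(-4))*7 - 21)*(-5*1/7) = (-4*7 - 21)*(-5/7) = (-28 - 21)*(-5/7) = -49*(-5/7) = 35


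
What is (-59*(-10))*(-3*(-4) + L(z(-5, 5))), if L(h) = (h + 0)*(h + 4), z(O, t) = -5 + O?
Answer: 42480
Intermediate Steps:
L(h) = h*(4 + h)
(-59*(-10))*(-3*(-4) + L(z(-5, 5))) = (-59*(-10))*(-3*(-4) + (-5 - 5)*(4 + (-5 - 5))) = 590*(12 - 10*(4 - 10)) = 590*(12 - 10*(-6)) = 590*(12 + 60) = 590*72 = 42480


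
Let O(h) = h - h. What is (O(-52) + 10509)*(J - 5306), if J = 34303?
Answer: 304729473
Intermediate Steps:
O(h) = 0
(O(-52) + 10509)*(J - 5306) = (0 + 10509)*(34303 - 5306) = 10509*28997 = 304729473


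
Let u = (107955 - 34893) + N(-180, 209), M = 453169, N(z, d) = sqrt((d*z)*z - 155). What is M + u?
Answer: 526231 + sqrt(6771445) ≈ 5.2883e+5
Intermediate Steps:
N(z, d) = sqrt(-155 + d*z**2) (N(z, d) = sqrt(d*z**2 - 155) = sqrt(-155 + d*z**2))
u = 73062 + sqrt(6771445) (u = (107955 - 34893) + sqrt(-155 + 209*(-180)**2) = 73062 + sqrt(-155 + 209*32400) = 73062 + sqrt(-155 + 6771600) = 73062 + sqrt(6771445) ≈ 75664.)
M + u = 453169 + (73062 + sqrt(6771445)) = 526231 + sqrt(6771445)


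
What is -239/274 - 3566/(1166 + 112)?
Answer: -641263/175086 ≈ -3.6626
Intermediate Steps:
-239/274 - 3566/(1166 + 112) = -239*1/274 - 3566/1278 = -239/274 - 3566*1/1278 = -239/274 - 1783/639 = -641263/175086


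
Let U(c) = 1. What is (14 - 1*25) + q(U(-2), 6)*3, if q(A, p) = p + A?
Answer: 10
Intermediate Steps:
q(A, p) = A + p
(14 - 1*25) + q(U(-2), 6)*3 = (14 - 1*25) + (1 + 6)*3 = (14 - 25) + 7*3 = -11 + 21 = 10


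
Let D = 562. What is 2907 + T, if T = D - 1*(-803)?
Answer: 4272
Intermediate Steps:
T = 1365 (T = 562 - 1*(-803) = 562 + 803 = 1365)
2907 + T = 2907 + 1365 = 4272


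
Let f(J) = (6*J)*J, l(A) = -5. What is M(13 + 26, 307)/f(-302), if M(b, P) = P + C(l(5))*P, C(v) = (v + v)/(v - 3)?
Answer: 921/729632 ≈ 0.0012623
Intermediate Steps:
C(v) = 2*v/(-3 + v) (C(v) = (2*v)/(-3 + v) = 2*v/(-3 + v))
f(J) = 6*J²
M(b, P) = 9*P/4 (M(b, P) = P + (2*(-5)/(-3 - 5))*P = P + (2*(-5)/(-8))*P = P + (2*(-5)*(-⅛))*P = P + 5*P/4 = 9*P/4)
M(13 + 26, 307)/f(-302) = ((9/4)*307)/((6*(-302)²)) = 2763/(4*((6*91204))) = (2763/4)/547224 = (2763/4)*(1/547224) = 921/729632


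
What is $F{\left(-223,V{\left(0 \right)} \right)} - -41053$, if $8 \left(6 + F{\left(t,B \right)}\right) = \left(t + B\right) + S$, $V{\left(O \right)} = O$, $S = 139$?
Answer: $\frac{82073}{2} \approx 41037.0$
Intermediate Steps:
$F{\left(t,B \right)} = \frac{91}{8} + \frac{B}{8} + \frac{t}{8}$ ($F{\left(t,B \right)} = -6 + \frac{\left(t + B\right) + 139}{8} = -6 + \frac{\left(B + t\right) + 139}{8} = -6 + \frac{139 + B + t}{8} = -6 + \left(\frac{139}{8} + \frac{B}{8} + \frac{t}{8}\right) = \frac{91}{8} + \frac{B}{8} + \frac{t}{8}$)
$F{\left(-223,V{\left(0 \right)} \right)} - -41053 = \left(\frac{91}{8} + \frac{1}{8} \cdot 0 + \frac{1}{8} \left(-223\right)\right) - -41053 = \left(\frac{91}{8} + 0 - \frac{223}{8}\right) + 41053 = - \frac{33}{2} + 41053 = \frac{82073}{2}$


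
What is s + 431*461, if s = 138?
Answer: 198829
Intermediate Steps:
s + 431*461 = 138 + 431*461 = 138 + 198691 = 198829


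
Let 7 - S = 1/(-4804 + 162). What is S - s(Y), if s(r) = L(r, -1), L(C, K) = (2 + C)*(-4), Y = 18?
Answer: 403855/4642 ≈ 87.000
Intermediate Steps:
L(C, K) = -8 - 4*C
s(r) = -8 - 4*r
S = 32495/4642 (S = 7 - 1/(-4804 + 162) = 7 - 1/(-4642) = 7 - 1*(-1/4642) = 7 + 1/4642 = 32495/4642 ≈ 7.0002)
S - s(Y) = 32495/4642 - (-8 - 4*18) = 32495/4642 - (-8 - 72) = 32495/4642 - 1*(-80) = 32495/4642 + 80 = 403855/4642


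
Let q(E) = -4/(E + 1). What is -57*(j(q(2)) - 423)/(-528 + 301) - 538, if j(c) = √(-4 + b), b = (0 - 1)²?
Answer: -146237/227 + 57*I*√3/227 ≈ -644.22 + 0.43492*I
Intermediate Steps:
b = 1 (b = (-1)² = 1)
q(E) = -4/(1 + E)
j(c) = I*√3 (j(c) = √(-4 + 1) = √(-3) = I*√3)
-57*(j(q(2)) - 423)/(-528 + 301) - 538 = -57*(I*√3 - 423)/(-528 + 301) - 538 = -57*(-423 + I*√3)/(-227) - 538 = -57*(-423 + I*√3)*(-1)/227 - 538 = -57*(423/227 - I*√3/227) - 538 = (-24111/227 + 57*I*√3/227) - 538 = -146237/227 + 57*I*√3/227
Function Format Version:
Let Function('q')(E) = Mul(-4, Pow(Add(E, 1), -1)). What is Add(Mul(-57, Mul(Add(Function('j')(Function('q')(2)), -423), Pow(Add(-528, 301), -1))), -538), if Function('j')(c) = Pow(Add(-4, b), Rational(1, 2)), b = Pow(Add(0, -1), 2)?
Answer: Add(Rational(-146237, 227), Mul(Rational(57, 227), I, Pow(3, Rational(1, 2)))) ≈ Add(-644.22, Mul(0.43492, I))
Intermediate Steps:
b = 1 (b = Pow(-1, 2) = 1)
Function('q')(E) = Mul(-4, Pow(Add(1, E), -1))
Function('j')(c) = Mul(I, Pow(3, Rational(1, 2))) (Function('j')(c) = Pow(Add(-4, 1), Rational(1, 2)) = Pow(-3, Rational(1, 2)) = Mul(I, Pow(3, Rational(1, 2))))
Add(Mul(-57, Mul(Add(Function('j')(Function('q')(2)), -423), Pow(Add(-528, 301), -1))), -538) = Add(Mul(-57, Mul(Add(Mul(I, Pow(3, Rational(1, 2))), -423), Pow(Add(-528, 301), -1))), -538) = Add(Mul(-57, Mul(Add(-423, Mul(I, Pow(3, Rational(1, 2)))), Pow(-227, -1))), -538) = Add(Mul(-57, Mul(Add(-423, Mul(I, Pow(3, Rational(1, 2)))), Rational(-1, 227))), -538) = Add(Mul(-57, Add(Rational(423, 227), Mul(Rational(-1, 227), I, Pow(3, Rational(1, 2))))), -538) = Add(Add(Rational(-24111, 227), Mul(Rational(57, 227), I, Pow(3, Rational(1, 2)))), -538) = Add(Rational(-146237, 227), Mul(Rational(57, 227), I, Pow(3, Rational(1, 2))))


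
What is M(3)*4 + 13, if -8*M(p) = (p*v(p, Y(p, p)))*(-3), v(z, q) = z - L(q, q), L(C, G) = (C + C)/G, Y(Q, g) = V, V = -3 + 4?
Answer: 35/2 ≈ 17.500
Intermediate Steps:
V = 1
Y(Q, g) = 1
L(C, G) = 2*C/G (L(C, G) = (2*C)/G = 2*C/G)
v(z, q) = -2 + z (v(z, q) = z - 2*q/q = z - 1*2 = z - 2 = -2 + z)
M(p) = 3*p*(-2 + p)/8 (M(p) = -p*(-2 + p)*(-3)/8 = -(-3)*p*(-2 + p)/8 = 3*p*(-2 + p)/8)
M(3)*4 + 13 = ((3/8)*3*(-2 + 3))*4 + 13 = ((3/8)*3*1)*4 + 13 = (9/8)*4 + 13 = 9/2 + 13 = 35/2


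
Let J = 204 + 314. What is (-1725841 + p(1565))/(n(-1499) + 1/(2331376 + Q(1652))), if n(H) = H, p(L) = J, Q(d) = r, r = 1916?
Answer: 4025682353316/3497604707 ≈ 1151.0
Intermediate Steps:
J = 518
Q(d) = 1916
p(L) = 518
(-1725841 + p(1565))/(n(-1499) + 1/(2331376 + Q(1652))) = (-1725841 + 518)/(-1499 + 1/(2331376 + 1916)) = -1725323/(-1499 + 1/2333292) = -1725323/(-3497604707/2333292) = -1725323*(-2333292/3497604707) = 4025682353316/3497604707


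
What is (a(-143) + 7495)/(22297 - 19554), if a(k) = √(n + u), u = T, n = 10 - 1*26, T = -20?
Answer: 7495/2743 + 6*I/2743 ≈ 2.7324 + 0.0021874*I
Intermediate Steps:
n = -16 (n = 10 - 26 = -16)
u = -20
a(k) = 6*I (a(k) = √(-16 - 20) = √(-36) = 6*I)
(a(-143) + 7495)/(22297 - 19554) = (6*I + 7495)/(22297 - 19554) = (7495 + 6*I)/2743 = (7495 + 6*I)*(1/2743) = 7495/2743 + 6*I/2743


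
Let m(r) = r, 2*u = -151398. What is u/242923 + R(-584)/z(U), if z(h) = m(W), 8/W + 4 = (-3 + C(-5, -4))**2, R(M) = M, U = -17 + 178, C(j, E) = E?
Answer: -798077754/242923 ≈ -3285.3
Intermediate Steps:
u = -75699 (u = (1/2)*(-151398) = -75699)
U = 161
W = 8/45 (W = 8/(-4 + (-3 - 4)**2) = 8/(-4 + (-7)**2) = 8/(-4 + 49) = 8/45 ≈ 0.17778)
z(h) = 8/45
u/242923 + R(-584)/z(U) = -75699/242923 - 584/8/45 = -75699*1/242923 - 584*45/8 = -75699/242923 - 3285 = -798077754/242923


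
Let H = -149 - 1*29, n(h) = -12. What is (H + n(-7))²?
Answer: 36100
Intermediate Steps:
H = -178 (H = -149 - 29 = -178)
(H + n(-7))² = (-178 - 12)² = (-190)² = 36100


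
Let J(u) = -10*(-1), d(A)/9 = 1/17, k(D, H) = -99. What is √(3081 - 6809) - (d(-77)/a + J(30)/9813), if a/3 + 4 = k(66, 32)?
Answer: 11929/17182563 + 4*I*√233 ≈ 0.00069425 + 61.057*I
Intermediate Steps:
a = -309 (a = -12 + 3*(-99) = -12 - 297 = -309)
d(A) = 9/17
J(u) = 10
√(3081 - 6809) - (d(-77)/a + J(30)/9813) = √(3081 - 6809) - ((9/17)/(-309) + 10/9813) = √(-3728) - ((9/17)*(-1/309) + 10*(1/9813)) = 4*I*√233 - (-3/1751 + 10/9813) = 4*I*√233 - 1*(-11929/17182563) = 4*I*√233 + 11929/17182563 = 11929/17182563 + 4*I*√233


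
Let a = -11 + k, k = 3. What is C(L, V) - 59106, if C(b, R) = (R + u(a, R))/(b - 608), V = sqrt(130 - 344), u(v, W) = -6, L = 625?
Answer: -1004808/17 + I*sqrt(214)/17 ≈ -59106.0 + 0.86051*I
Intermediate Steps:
a = -8 (a = -11 + 3 = -8)
V = I*sqrt(214) (V = sqrt(-214) = I*sqrt(214) ≈ 14.629*I)
C(b, R) = (-6 + R)/(-608 + b) (C(b, R) = (R - 6)/(b - 608) = (-6 + R)/(-608 + b))
C(L, V) - 59106 = (-6 + I*sqrt(214))/(-608 + 625) - 59106 = (-6 + I*sqrt(214))/17 - 59106 = (-6/17 + I*sqrt(214)/17) - 59106 = -1004808/17 + I*sqrt(214)/17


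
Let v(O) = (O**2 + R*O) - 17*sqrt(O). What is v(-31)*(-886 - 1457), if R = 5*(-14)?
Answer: -7335933 + 39831*I*sqrt(31) ≈ -7.3359e+6 + 2.2177e+5*I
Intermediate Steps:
R = -70
v(O) = O**2 - 70*O - 17*sqrt(O) (v(O) = (O**2 - 70*O) - 17*sqrt(O) = O**2 - 70*O - 17*sqrt(O))
v(-31)*(-886 - 1457) = ((-31)**2 - 70*(-31) - 17*I*sqrt(31))*(-886 - 1457) = (961 + 2170 - 17*I*sqrt(31))*(-2343) = (3131 - 17*I*sqrt(31))*(-2343) = -7335933 + 39831*I*sqrt(31)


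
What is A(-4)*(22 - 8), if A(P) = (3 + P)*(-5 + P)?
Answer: 126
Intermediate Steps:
A(P) = (-5 + P)*(3 + P)
A(-4)*(22 - 8) = (-15 + (-4)**2 - 2*(-4))*(22 - 8) = (-15 + 16 + 8)*14 = 9*14 = 126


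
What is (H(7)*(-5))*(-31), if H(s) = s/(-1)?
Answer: -1085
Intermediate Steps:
H(s) = -s (H(s) = s*(-1) = -s)
(H(7)*(-5))*(-31) = (-1*7*(-5))*(-31) = -7*(-5)*(-31) = 35*(-31) = -1085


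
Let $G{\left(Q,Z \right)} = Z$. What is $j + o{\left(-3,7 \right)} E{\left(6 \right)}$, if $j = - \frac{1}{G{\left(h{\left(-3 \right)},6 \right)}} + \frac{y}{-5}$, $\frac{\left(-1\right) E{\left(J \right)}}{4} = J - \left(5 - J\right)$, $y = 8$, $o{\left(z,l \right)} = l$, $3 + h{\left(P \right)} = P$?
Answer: $- \frac{5933}{30} \approx -197.77$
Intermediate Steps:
$h{\left(P \right)} = -3 + P$
$E{\left(J \right)} = 20 - 8 J$ ($E{\left(J \right)} = - 4 \left(J - \left(5 - J\right)\right) = - 4 \left(J + \left(-5 + J\right)\right) = - 4 \left(-5 + 2 J\right) = 20 - 8 J$)
$j = - \frac{53}{30}$ ($j = - \frac{1}{6} + \frac{8}{-5} = \left(-1\right) \frac{1}{6} + 8 \left(- \frac{1}{5}\right) = - \frac{1}{6} - \frac{8}{5} = - \frac{53}{30} \approx -1.7667$)
$j + o{\left(-3,7 \right)} E{\left(6 \right)} = - \frac{53}{30} + 7 \left(20 - 48\right) = - \frac{53}{30} + 7 \left(-28\right) = - \frac{53}{30} - 196 = - \frac{5933}{30}$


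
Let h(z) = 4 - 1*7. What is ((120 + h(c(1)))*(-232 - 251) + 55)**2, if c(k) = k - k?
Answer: 3187279936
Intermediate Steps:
c(k) = 0
h(z) = -3 (h(z) = 4 - 7 = -3)
((120 + h(c(1)))*(-232 - 251) + 55)**2 = ((120 - 3)*(-232 - 251) + 55)**2 = (117*(-483) + 55)**2 = (-56511 + 55)**2 = (-56456)**2 = 3187279936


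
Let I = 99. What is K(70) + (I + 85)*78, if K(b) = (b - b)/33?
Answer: 14352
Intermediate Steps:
K(b) = 0 (K(b) = 0*(1/33) = 0)
K(70) + (I + 85)*78 = 0 + (99 + 85)*78 = 0 + 184*78 = 0 + 14352 = 14352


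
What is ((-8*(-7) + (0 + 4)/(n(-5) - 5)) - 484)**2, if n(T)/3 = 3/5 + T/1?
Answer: 1518505024/8281 ≈ 1.8337e+5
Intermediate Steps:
n(T) = 9/5 + 3*T (n(T) = 3*(3/5 + T/1) = 3*(3*(1/5) + T*1) = 3*(3/5 + T) = 9/5 + 3*T)
((-8*(-7) + (0 + 4)/(n(-5) - 5)) - 484)**2 = ((-8*(-7) + (0 + 4)/((9/5 + 3*(-5)) - 5)) - 484)**2 = ((56 + 4/((9/5 - 15) - 5)) - 484)**2 = ((56 + 4/(-66/5 - 5)) - 484)**2 = ((56 + 4/(-91/5)) - 484)**2 = ((56 + 4*(-5/91)) - 484)**2 = ((56 - 20/91) - 484)**2 = (5076/91 - 484)**2 = (-38968/91)**2 = 1518505024/8281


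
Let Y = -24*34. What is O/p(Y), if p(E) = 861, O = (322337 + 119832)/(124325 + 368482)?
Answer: 63167/60615261 ≈ 0.0010421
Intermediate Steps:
O = 63167/70401 (O = 442169/492807 = 442169*(1/492807) = 63167/70401 ≈ 0.89725)
Y = -816
O/p(Y) = (63167/70401)/861 = (63167/70401)*(1/861) = 63167/60615261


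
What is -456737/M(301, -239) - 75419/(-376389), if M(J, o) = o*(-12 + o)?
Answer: -167386472302/22579199721 ≈ -7.4133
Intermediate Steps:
-456737/M(301, -239) - 75419/(-376389) = -456737*(-1/(239*(-12 - 239))) - 75419/(-376389) = -456737/((-239*(-251))) - 75419*(-1/376389) = -456737/59989 + 75419/376389 = -167386472302/22579199721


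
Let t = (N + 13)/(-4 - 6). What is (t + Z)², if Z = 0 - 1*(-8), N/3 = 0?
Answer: 4489/100 ≈ 44.890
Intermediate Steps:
N = 0 (N = 3*0 = 0)
Z = 8 (Z = 0 + 8 = 8)
t = -13/10 (t = (0 + 13)/(-4 - 6) = 13/(-10) = 13*(-⅒) = -13/10 ≈ -1.3000)
(t + Z)² = (-13/10 + 8)² = (67/10)² = 4489/100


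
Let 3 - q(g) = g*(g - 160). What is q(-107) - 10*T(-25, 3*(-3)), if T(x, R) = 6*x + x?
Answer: -26816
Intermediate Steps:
q(g) = 3 - g*(-160 + g) (q(g) = 3 - g*(g - 160) = 3 - g*(-160 + g))
T(x, R) = 7*x
q(-107) - 10*T(-25, 3*(-3)) = (3 - 1*(-107)**2 + 160*(-107)) - 70*(-25) = (3 - 1*11449 - 17120) - 10*(-175) = (3 - 11449 - 17120) + 1750 = -28566 + 1750 = -26816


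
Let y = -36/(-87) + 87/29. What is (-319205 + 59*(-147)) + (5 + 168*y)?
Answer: -9491685/29 ≈ -3.2730e+5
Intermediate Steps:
y = 99/29 (y = -36*(-1/87) + 87*(1/29) = 12/29 + 3 = 99/29 ≈ 3.4138)
(-319205 + 59*(-147)) + (5 + 168*y) = (-319205 + 59*(-147)) + (5 + 168*(99/29)) = (-319205 - 8673) + (5 + 16632/29) = -327878 + 16777/29 = -9491685/29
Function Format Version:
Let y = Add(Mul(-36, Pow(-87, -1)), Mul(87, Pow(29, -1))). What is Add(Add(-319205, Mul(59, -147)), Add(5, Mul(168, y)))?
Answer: Rational(-9491685, 29) ≈ -3.2730e+5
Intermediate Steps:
y = Rational(99, 29) (y = Add(Mul(-36, Rational(-1, 87)), Mul(87, Rational(1, 29))) = Add(Rational(12, 29), 3) = Rational(99, 29) ≈ 3.4138)
Add(Add(-319205, Mul(59, -147)), Add(5, Mul(168, y))) = Add(Add(-319205, Mul(59, -147)), Add(5, Mul(168, Rational(99, 29)))) = Add(Add(-319205, -8673), Add(5, Rational(16632, 29))) = Add(-327878, Rational(16777, 29)) = Rational(-9491685, 29)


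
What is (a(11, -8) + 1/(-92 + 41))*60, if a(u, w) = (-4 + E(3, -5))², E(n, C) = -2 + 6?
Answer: -20/17 ≈ -1.1765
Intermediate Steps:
E(n, C) = 4
a(u, w) = 0 (a(u, w) = (-4 + 4)² = 0² = 0)
(a(11, -8) + 1/(-92 + 41))*60 = (0 + 1/(-92 + 41))*60 = (0 + 1/(-51))*60 = (0 - 1/51)*60 = -1/51*60 = -20/17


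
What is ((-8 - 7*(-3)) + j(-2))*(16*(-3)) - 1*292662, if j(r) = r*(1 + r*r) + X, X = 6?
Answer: -293094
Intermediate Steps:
j(r) = 6 + r*(1 + r²) (j(r) = r*(1 + r*r) + 6 = r*(1 + r²) + 6 = 6 + r*(1 + r²))
((-8 - 7*(-3)) + j(-2))*(16*(-3)) - 1*292662 = ((-8 - 7*(-3)) + (6 - 2 + (-2)³))*(16*(-3)) - 1*292662 = ((-8 + 21) + (6 - 2 - 8))*(-48) - 292662 = (13 - 4)*(-48) - 292662 = 9*(-48) - 292662 = -432 - 292662 = -293094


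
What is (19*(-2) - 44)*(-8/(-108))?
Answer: -164/27 ≈ -6.0741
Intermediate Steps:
(19*(-2) - 44)*(-8/(-108)) = (-38 - 44)*(-8*(-1/108)) = -82*2/27 = -164/27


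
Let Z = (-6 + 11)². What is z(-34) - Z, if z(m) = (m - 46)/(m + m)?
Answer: -405/17 ≈ -23.824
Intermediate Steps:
Z = 25 (Z = 5² = 25)
z(m) = (-46 + m)/(2*m) (z(m) = (-46 + m)/((2*m)) = (-46 + m)*(1/(2*m)) = (-46 + m)/(2*m))
z(-34) - Z = (½)*(-46 - 34)/(-34) - 1*25 = (½)*(-1/34)*(-80) - 25 = 20/17 - 25 = -405/17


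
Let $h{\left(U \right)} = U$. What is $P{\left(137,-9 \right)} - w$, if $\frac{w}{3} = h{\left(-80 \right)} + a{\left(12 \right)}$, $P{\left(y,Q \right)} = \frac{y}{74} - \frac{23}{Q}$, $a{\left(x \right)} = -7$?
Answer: $\frac{176761}{666} \approx 265.41$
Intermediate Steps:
$P{\left(y,Q \right)} = - \frac{23}{Q} + \frac{y}{74}$ ($P{\left(y,Q \right)} = y \frac{1}{74} - \frac{23}{Q} = \frac{y}{74} - \frac{23}{Q} = - \frac{23}{Q} + \frac{y}{74}$)
$w = -261$ ($w = 3 \left(-80 - 7\right) = 3 \left(-87\right) = -261$)
$P{\left(137,-9 \right)} - w = \left(- \frac{23}{-9} + \frac{1}{74} \cdot 137\right) - -261 = \left(\left(-23\right) \left(- \frac{1}{9}\right) + \frac{137}{74}\right) + 261 = \left(\frac{23}{9} + \frac{137}{74}\right) + 261 = \frac{2935}{666} + 261 = \frac{176761}{666}$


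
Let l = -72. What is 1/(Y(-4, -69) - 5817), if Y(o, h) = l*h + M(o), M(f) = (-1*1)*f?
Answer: -1/845 ≈ -0.0011834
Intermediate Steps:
M(f) = -f
Y(o, h) = -o - 72*h (Y(o, h) = -72*h - o = -o - 72*h)
1/(Y(-4, -69) - 5817) = 1/((-1*(-4) - 72*(-69)) - 5817) = 1/((4 + 4968) - 5817) = 1/(4972 - 5817) = 1/(-845) = -1/845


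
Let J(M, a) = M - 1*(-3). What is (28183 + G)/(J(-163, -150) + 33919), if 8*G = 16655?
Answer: 242119/270072 ≈ 0.89650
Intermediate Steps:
G = 16655/8 (G = (⅛)*16655 = 16655/8 ≈ 2081.9)
J(M, a) = 3 + M (J(M, a) = M + 3 = 3 + M)
(28183 + G)/(J(-163, -150) + 33919) = (28183 + 16655/8)/((3 - 163) + 33919) = 242119/(8*(-160 + 33919)) = (242119/8)/33759 = (242119/8)*(1/33759) = 242119/270072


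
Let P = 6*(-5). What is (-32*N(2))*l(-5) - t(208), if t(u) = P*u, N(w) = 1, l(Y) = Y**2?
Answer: 5440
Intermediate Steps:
P = -30
t(u) = -30*u
(-32*N(2))*l(-5) - t(208) = -32*1*(-5)**2 - (-30)*208 = -32*25 - 1*(-6240) = -800 + 6240 = 5440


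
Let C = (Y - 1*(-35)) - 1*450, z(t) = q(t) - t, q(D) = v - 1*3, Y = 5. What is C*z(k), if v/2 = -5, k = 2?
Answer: 6150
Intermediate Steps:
v = -10 (v = 2*(-5) = -10)
q(D) = -13 (q(D) = -10 - 1*3 = -10 - 3 = -13)
z(t) = -13 - t
C = -410 (C = (5 - 1*(-35)) - 1*450 = (5 + 35) - 450 = 40 - 450 = -410)
C*z(k) = -410*(-13 - 1*2) = -410*(-13 - 2) = -410*(-15) = 6150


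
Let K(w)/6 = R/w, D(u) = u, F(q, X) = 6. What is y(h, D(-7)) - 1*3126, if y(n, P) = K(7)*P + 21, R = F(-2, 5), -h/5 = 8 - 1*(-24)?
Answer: -3141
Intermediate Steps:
h = -160 (h = -5*(8 - 1*(-24)) = -5*(8 + 24) = -5*32 = -160)
R = 6
K(w) = 36/w (K(w) = 6*(6/w) = 36/w)
y(n, P) = 21 + 36*P/7 (y(n, P) = (36/7)*P + 21 = (36*(⅐))*P + 21 = 36*P/7 + 21 = 21 + 36*P/7)
y(h, D(-7)) - 1*3126 = (21 + (36/7)*(-7)) - 1*3126 = (21 - 36) - 3126 = -15 - 3126 = -3141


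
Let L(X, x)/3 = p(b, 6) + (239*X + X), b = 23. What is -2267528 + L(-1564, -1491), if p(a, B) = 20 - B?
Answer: -3393566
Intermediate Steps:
L(X, x) = 42 + 720*X (L(X, x) = 3*((20 - 1*6) + (239*X + X)) = 3*((20 - 6) + 240*X) = 3*(14 + 240*X) = 42 + 720*X)
-2267528 + L(-1564, -1491) = -2267528 + (42 + 720*(-1564)) = -2267528 + (42 - 1126080) = -2267528 - 1126038 = -3393566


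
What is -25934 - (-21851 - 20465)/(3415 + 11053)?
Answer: -93792699/3617 ≈ -25931.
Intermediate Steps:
-25934 - (-21851 - 20465)/(3415 + 11053) = -25934 - (-42316)/14468 = -25934 - 1*(-10579/3617) = -25934 + 10579/3617 = -93792699/3617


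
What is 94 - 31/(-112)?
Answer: 10559/112 ≈ 94.277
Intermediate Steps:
94 - 31/(-112) = 94 - 31*(-1/112) = 94 + 31/112 = 10559/112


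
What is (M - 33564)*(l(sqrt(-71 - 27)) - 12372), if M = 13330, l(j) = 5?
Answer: 250233878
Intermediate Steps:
(M - 33564)*(l(sqrt(-71 - 27)) - 12372) = (13330 - 33564)*(5 - 12372) = -20234*(-12367) = 250233878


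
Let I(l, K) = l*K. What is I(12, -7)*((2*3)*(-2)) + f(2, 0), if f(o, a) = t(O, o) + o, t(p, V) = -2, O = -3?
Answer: 1008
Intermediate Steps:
I(l, K) = K*l
f(o, a) = -2 + o
I(12, -7)*((2*3)*(-2)) + f(2, 0) = (-7*12)*((2*3)*(-2)) + (-2 + 2) = -504*(-2) + 0 = -84*(-12) + 0 = 1008 + 0 = 1008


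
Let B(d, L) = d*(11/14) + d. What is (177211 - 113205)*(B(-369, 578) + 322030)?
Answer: 143987737585/7 ≈ 2.0570e+10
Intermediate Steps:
B(d, L) = 25*d/14 (B(d, L) = d*(11*(1/14)) + d = d*(11/14) + d = 11*d/14 + d = 25*d/14)
(177211 - 113205)*(B(-369, 578) + 322030) = (177211 - 113205)*((25/14)*(-369) + 322030) = 64006*(-9225/14 + 322030) = 64006*(4499195/14) = 143987737585/7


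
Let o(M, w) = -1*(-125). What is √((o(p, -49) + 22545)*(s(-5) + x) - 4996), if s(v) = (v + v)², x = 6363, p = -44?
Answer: √146511214 ≈ 12104.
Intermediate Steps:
o(M, w) = 125
s(v) = 4*v² (s(v) = (2*v)² = 4*v²)
√((o(p, -49) + 22545)*(s(-5) + x) - 4996) = √((125 + 22545)*(4*(-5)² + 6363) - 4996) = √(22670*(4*25 + 6363) - 4996) = √(22670*(100 + 6363) - 4996) = √(22670*6463 - 4996) = √(146516210 - 4996) = √146511214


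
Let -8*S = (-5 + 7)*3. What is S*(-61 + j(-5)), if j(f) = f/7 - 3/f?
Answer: 6417/140 ≈ 45.836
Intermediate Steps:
S = -¾ (S = -(-5 + 7)*3/8 = -3/4 = -⅛*6 = -¾ ≈ -0.75000)
j(f) = -3/f + f/7 (j(f) = f*(⅐) - 3/f = f/7 - 3/f = -3/f + f/7)
S*(-61 + j(-5)) = -3*(-61 + (-3/(-5) + (⅐)*(-5)))/4 = -3*(-61 + (-3*(-⅕) - 5/7))/4 = -3*(-61 + (⅗ - 5/7))/4 = -3*(-61 - 4/35)/4 = -¾*(-2139/35) = 6417/140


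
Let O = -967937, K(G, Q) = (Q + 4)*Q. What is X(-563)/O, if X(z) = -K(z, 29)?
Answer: 957/967937 ≈ 0.00098870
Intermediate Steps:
K(G, Q) = Q*(4 + Q) (K(G, Q) = (4 + Q)*Q = Q*(4 + Q))
X(z) = -957 (X(z) = -29*(4 + 29) = -29*33 = -1*957 = -957)
X(-563)/O = -957/(-967937) = -957*(-1/967937) = 957/967937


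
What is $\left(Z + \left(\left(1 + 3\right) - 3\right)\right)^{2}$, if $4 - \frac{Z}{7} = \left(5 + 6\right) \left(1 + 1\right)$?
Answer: $15625$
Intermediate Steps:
$Z = -126$ ($Z = 28 - 7 \left(5 + 6\right) \left(1 + 1\right) = 28 - 7 \cdot 11 \cdot 2 = 28 - 154 = -126$)
$\left(Z + \left(\left(1 + 3\right) - 3\right)\right)^{2} = \left(-126 + \left(\left(1 + 3\right) - 3\right)\right)^{2} = \left(-126 + \left(4 - 3\right)\right)^{2} = \left(-126 + 1\right)^{2} = \left(-125\right)^{2} = 15625$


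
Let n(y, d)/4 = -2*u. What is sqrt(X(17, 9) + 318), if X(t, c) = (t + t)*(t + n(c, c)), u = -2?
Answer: 12*sqrt(10) ≈ 37.947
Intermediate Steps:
n(y, d) = 16 (n(y, d) = 4*(-2*(-2)) = 4*4 = 16)
X(t, c) = 2*t*(16 + t) (X(t, c) = (t + t)*(t + 16) = (2*t)*(16 + t) = 2*t*(16 + t))
sqrt(X(17, 9) + 318) = sqrt(2*17*(16 + 17) + 318) = sqrt(2*17*33 + 318) = sqrt(1122 + 318) = sqrt(1440) = 12*sqrt(10)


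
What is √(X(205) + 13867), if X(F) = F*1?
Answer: 2*√3518 ≈ 118.63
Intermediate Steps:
X(F) = F
√(X(205) + 13867) = √(205 + 13867) = √14072 = 2*√3518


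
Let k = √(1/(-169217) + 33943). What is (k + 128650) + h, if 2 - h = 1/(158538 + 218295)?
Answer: 48480319115/376833 + √971937204450710/169217 ≈ 1.2884e+5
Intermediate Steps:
k = √971937204450710/169217 (k = √(-1/169217 + 33943) = √(5743732630/169217) = √971937204450710/169217 ≈ 184.24)
h = 753665/376833 (h = 2 - 1/(158538 + 218295) = 2 - 1/376833 = 753665/376833 ≈ 2.0000)
(k + 128650) + h = (√971937204450710/169217 + 128650) + 753665/376833 = (128650 + √971937204450710/169217) + 753665/376833 = 48480319115/376833 + √971937204450710/169217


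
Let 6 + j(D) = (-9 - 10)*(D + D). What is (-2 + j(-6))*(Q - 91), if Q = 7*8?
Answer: -7700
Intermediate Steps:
Q = 56
j(D) = -6 - 38*D (j(D) = -6 + (-9 - 10)*(D + D) = -6 - 38*D)
(-2 + j(-6))*(Q - 91) = (-2 + (-6 - 38*(-6)))*(56 - 91) = (-2 + (-6 + 228))*(-35) = (-2 + 222)*(-35) = 220*(-35) = -7700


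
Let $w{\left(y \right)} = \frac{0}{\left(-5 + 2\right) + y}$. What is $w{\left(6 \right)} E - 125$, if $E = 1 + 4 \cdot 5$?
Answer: $-125$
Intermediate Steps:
$E = 21$ ($E = 1 + 20 = 21$)
$w{\left(y \right)} = 0$ ($w{\left(y \right)} = \frac{0}{-3 + y} = 0$)
$w{\left(6 \right)} E - 125 = 0 \cdot 21 - 125 = 0 - 125 = -125$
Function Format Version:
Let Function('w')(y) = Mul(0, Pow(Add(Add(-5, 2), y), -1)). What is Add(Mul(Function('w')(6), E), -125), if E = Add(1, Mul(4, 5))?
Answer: -125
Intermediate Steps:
E = 21 (E = Add(1, 20) = 21)
Function('w')(y) = 0 (Function('w')(y) = Mul(0, Pow(Add(-3, y), -1)) = 0)
Add(Mul(Function('w')(6), E), -125) = Add(Mul(0, 21), -125) = Add(0, -125) = -125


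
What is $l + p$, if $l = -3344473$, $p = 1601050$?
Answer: $-1743423$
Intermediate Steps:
$l + p = -3344473 + 1601050 = -1743423$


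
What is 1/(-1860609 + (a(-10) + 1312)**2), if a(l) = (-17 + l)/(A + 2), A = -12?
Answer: -100/13217291 ≈ -7.5658e-6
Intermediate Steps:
a(l) = 17/10 - l/10 (a(l) = (-17 + l)/(-12 + 2) = (-17 + l)/(-10) = (-17 + l)*(-1/10) = 17/10 - l/10)
1/(-1860609 + (a(-10) + 1312)**2) = 1/(-1860609 + ((17/10 - 1/10*(-10)) + 1312)**2) = 1/(-1860609 + ((17/10 + 1) + 1312)**2) = 1/(-1860609 + (27/10 + 1312)**2) = 1/(-1860609 + (13147/10)**2) = 1/(-1860609 + 172843609/100) = 1/(-13217291/100) = -100/13217291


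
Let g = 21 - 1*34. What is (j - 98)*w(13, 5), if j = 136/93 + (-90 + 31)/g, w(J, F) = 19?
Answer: -2113313/1209 ≈ -1748.0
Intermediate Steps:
g = -13 (g = 21 - 34 = -13)
j = 7255/1209 (j = 136/93 + (-90 + 31)/(-13) = 136*(1/93) - 59*(-1/13) = 136/93 + 59/13 = 7255/1209 ≈ 6.0008)
(j - 98)*w(13, 5) = (7255/1209 - 98)*19 = -111227/1209*19 = -2113313/1209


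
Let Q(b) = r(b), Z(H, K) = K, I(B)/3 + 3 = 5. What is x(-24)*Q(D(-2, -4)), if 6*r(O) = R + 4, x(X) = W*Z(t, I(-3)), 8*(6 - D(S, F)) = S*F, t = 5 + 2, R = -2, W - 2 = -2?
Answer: 0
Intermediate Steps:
W = 0 (W = 2 - 2 = 0)
t = 7
D(S, F) = 6 - F*S/8 (D(S, F) = 6 - S*F/8 = 6 - F*S/8)
I(B) = 6 (I(B) = -9 + 3*5 = -9 + 15 = 6)
x(X) = 0 (x(X) = 0*6 = 0)
r(O) = ⅓ (r(O) = (-2 + 4)/6 = (⅙)*2 = ⅓)
Q(b) = ⅓
x(-24)*Q(D(-2, -4)) = 0*(⅓) = 0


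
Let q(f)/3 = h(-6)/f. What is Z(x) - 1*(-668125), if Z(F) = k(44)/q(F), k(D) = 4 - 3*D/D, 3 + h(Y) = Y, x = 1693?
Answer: 18037682/27 ≈ 6.6806e+5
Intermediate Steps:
h(Y) = -3 + Y
q(f) = -27/f (q(f) = 3*((-3 - 6)/f) = 3*(-9/f) = -27/f)
k(D) = 1 (k(D) = 4 - 3*1 = 4 - 3 = 1)
Z(F) = -F/27 (Z(F) = 1/(-27/F) = 1*(-F/27) = -F/27)
Z(x) - 1*(-668125) = -1/27*1693 - 1*(-668125) = -1693/27 + 668125 = 18037682/27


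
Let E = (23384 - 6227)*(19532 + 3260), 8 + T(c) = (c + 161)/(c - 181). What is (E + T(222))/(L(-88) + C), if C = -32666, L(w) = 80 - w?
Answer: -16032736159/1332418 ≈ -12033.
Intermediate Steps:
T(c) = -8 + (161 + c)/(-181 + c) (T(c) = -8 + (c + 161)/(c - 181) = -8 + (161 + c)/(-181 + c))
E = 391042344 (E = 17157*22792 = 391042344)
(E + T(222))/(L(-88) + C) = (391042344 + (1609 - 7*222)/(-181 + 222))/((80 - 1*(-88)) - 32666) = (391042344 + (1609 - 1554)/41)/((80 + 88) - 32666) = (391042344 + (1/41)*55)/(168 - 32666) = (391042344 + 55/41)/(-32498) = (16032736159/41)*(-1/32498) = -16032736159/1332418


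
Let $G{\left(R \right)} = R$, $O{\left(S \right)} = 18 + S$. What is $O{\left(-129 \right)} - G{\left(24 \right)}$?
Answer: $-135$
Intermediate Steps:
$O{\left(-129 \right)} - G{\left(24 \right)} = \left(18 - 129\right) - 24 = -111 - 24 = -135$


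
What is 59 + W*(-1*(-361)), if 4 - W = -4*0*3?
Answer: 1503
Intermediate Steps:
W = 4 (W = 4 - (-4*0)*3 = 4 - 0*3 = 4 - 1*0 = 4 + 0 = 4)
59 + W*(-1*(-361)) = 59 + 4*(-1*(-361)) = 59 + 4*361 = 59 + 1444 = 1503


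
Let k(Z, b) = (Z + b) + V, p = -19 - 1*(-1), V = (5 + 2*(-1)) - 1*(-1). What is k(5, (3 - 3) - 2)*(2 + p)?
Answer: -112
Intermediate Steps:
V = 4 (V = (5 - 2) + 1 = 3 + 1 = 4)
p = -18 (p = -19 + 1 = -18)
k(Z, b) = 4 + Z + b (k(Z, b) = (Z + b) + 4 = 4 + Z + b)
k(5, (3 - 3) - 2)*(2 + p) = (4 + 5 + ((3 - 3) - 2))*(2 - 18) = (4 + 5 + (0 - 2))*(-16) = (4 + 5 - 2)*(-16) = 7*(-16) = -112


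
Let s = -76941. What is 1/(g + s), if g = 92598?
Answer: 1/15657 ≈ 6.3869e-5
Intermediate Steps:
1/(g + s) = 1/(92598 - 76941) = 1/15657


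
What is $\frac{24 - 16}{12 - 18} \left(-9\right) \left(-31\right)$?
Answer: $-372$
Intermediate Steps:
$\frac{24 - 16}{12 - 18} \left(-9\right) \left(-31\right) = \frac{8}{-6} \left(-9\right) \left(-31\right) = 8 \left(- \frac{1}{6}\right) \left(-9\right) \left(-31\right) = \left(- \frac{4}{3}\right) \left(-9\right) \left(-31\right) = 12 \left(-31\right) = -372$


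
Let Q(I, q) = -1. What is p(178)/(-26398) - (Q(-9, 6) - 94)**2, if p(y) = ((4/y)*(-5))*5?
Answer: -10601766750/1174711 ≈ -9025.0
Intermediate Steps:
p(y) = -100/y (p(y) = -20/y*5 = -100/y)
p(178)/(-26398) - (Q(-9, 6) - 94)**2 = -100/178/(-26398) - (-1 - 94)**2 = -100*1/178*(-1/26398) - 1*(-95)**2 = -50/89*(-1/26398) - 1*9025 = 25/1174711 - 9025 = -10601766750/1174711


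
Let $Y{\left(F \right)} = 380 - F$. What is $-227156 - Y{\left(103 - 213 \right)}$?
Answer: $-227646$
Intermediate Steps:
$-227156 - Y{\left(103 - 213 \right)} = -227156 - \left(380 - \left(103 - 213\right)\right) = -227156 - \left(380 - -110\right) = -227156 - \left(380 + 110\right) = -227156 - 490 = -227646$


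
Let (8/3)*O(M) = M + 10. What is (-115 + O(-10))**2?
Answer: 13225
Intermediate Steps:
O(M) = 15/4 + 3*M/8 (O(M) = 3*(M + 10)/8 = 3*(10 + M)/8 = 15/4 + 3*M/8)
(-115 + O(-10))**2 = (-115 + (15/4 + (3/8)*(-10)))**2 = (-115 + (15/4 - 15/4))**2 = (-115 + 0)**2 = (-115)**2 = 13225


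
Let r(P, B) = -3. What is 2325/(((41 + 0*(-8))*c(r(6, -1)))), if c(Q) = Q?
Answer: -775/41 ≈ -18.902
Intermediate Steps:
2325/(((41 + 0*(-8))*c(r(6, -1)))) = 2325/(((41 + 0*(-8))*(-3))) = 2325/(((41 + 0)*(-3))) = 2325/((41*(-3))) = 2325/(-123) = 2325*(-1/123) = -775/41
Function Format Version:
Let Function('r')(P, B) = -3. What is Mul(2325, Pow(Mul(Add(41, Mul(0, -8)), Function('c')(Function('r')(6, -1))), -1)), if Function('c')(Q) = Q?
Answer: Rational(-775, 41) ≈ -18.902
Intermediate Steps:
Mul(2325, Pow(Mul(Add(41, Mul(0, -8)), Function('c')(Function('r')(6, -1))), -1)) = Mul(2325, Pow(Mul(Add(41, Mul(0, -8)), -3), -1)) = Mul(2325, Pow(Mul(Add(41, 0), -3), -1)) = Mul(2325, Pow(Mul(41, -3), -1)) = Mul(2325, Pow(-123, -1)) = Mul(2325, Rational(-1, 123)) = Rational(-775, 41)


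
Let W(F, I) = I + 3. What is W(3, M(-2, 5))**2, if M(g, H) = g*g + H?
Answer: 144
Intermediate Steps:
M(g, H) = H + g**2 (M(g, H) = g**2 + H = H + g**2)
W(F, I) = 3 + I
W(3, M(-2, 5))**2 = (3 + (5 + (-2)**2))**2 = (3 + (5 + 4))**2 = (3 + 9)**2 = 12**2 = 144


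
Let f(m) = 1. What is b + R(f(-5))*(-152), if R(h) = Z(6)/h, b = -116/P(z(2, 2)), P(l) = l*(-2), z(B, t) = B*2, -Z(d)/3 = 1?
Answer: 941/2 ≈ 470.50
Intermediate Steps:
Z(d) = -3 (Z(d) = -3*1 = -3)
z(B, t) = 2*B
P(l) = -2*l
b = 29/2 (b = -116/((-4*2)) = -116/((-2*4)) = -116/(-8) = -116*(-1/8) = 29/2 ≈ 14.500)
R(h) = -3/h
b + R(f(-5))*(-152) = 29/2 - 3/1*(-152) = 29/2 - 3*1*(-152) = 29/2 - 3*(-152) = 29/2 + 456 = 941/2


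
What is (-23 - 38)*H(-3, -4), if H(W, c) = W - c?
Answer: -61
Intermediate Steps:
(-23 - 38)*H(-3, -4) = (-23 - 38)*(-3 - 1*(-4)) = -61*(-3 + 4) = -61*1 = -61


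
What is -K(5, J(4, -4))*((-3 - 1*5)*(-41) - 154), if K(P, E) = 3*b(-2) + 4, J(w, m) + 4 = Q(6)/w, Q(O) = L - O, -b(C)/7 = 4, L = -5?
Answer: 13920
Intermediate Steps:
b(C) = -28 (b(C) = -7*4 = -28)
Q(O) = -5 - O
J(w, m) = -4 - 11/w (J(w, m) = -4 + (-5 - 1*6)/w = -4 + (-5 - 6)/w = -4 - 11/w)
K(P, E) = -80 (K(P, E) = 3*(-28) + 4 = -84 + 4 = -80)
-K(5, J(4, -4))*((-3 - 1*5)*(-41) - 154) = -(-80)*((-3 - 1*5)*(-41) - 154) = -(-80)*((-3 - 5)*(-41) - 154) = -(-80)*(-8*(-41) - 154) = -(-80)*(328 - 154) = -(-80)*174 = -1*(-13920) = 13920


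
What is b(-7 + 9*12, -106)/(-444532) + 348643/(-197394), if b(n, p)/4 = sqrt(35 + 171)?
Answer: -348643/197394 - sqrt(206)/111133 ≈ -1.7664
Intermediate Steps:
b(n, p) = 4*sqrt(206) (b(n, p) = 4*sqrt(35 + 171) = 4*sqrt(206))
b(-7 + 9*12, -106)/(-444532) + 348643/(-197394) = (4*sqrt(206))/(-444532) + 348643/(-197394) = (4*sqrt(206))*(-1/444532) + 348643*(-1/197394) = -sqrt(206)/111133 - 348643/197394 = -348643/197394 - sqrt(206)/111133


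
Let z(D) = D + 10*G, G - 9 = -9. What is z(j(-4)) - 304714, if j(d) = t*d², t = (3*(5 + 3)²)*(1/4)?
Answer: -303946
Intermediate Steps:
G = 0 (G = 9 - 9 = 0)
t = 48 (t = (3*8²)*(1*(¼)) = (3*64)*(¼) = 192*(¼) = 48)
j(d) = 48*d²
z(D) = D (z(D) = D + 10*0 = D + 0 = D)
z(j(-4)) - 304714 = 48*(-4)² - 304714 = 48*16 - 304714 = 768 - 304714 = -303946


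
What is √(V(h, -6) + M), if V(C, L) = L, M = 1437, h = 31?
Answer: 3*√159 ≈ 37.829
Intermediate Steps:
√(V(h, -6) + M) = √(-6 + 1437) = √1431 = 3*√159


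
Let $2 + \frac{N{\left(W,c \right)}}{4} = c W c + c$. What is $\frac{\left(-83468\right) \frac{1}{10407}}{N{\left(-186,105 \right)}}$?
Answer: $\frac{20867}{21340042629} \approx 9.7783 \cdot 10^{-7}$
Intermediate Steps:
$N{\left(W,c \right)} = -8 + 4 c + 4 W c^{2}$ ($N{\left(W,c \right)} = -8 + 4 \left(c W c + c\right) = -8 + 4 \left(W c c + c\right) = -8 + 4 \left(W c^{2} + c\right) = -8 + 4 \left(c + W c^{2}\right) = -8 + \left(4 c + 4 W c^{2}\right) = -8 + 4 c + 4 W c^{2}$)
$\frac{\left(-83468\right) \frac{1}{10407}}{N{\left(-186,105 \right)}} = \frac{\left(-83468\right) \frac{1}{10407}}{-8 + 4 \cdot 105 + 4 \left(-186\right) 105^{2}} = \frac{\left(-83468\right) \frac{1}{10407}}{-8 + 420 + 4 \left(-186\right) 11025} = - \frac{83468}{10407 \left(-8 + 420 - 8202600\right)} = - \frac{83468}{10407 \left(-8202188\right)} = \left(- \frac{83468}{10407}\right) \left(- \frac{1}{8202188}\right) = \frac{20867}{21340042629}$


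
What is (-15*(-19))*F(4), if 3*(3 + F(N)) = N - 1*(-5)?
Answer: 0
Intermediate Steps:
F(N) = -4/3 + N/3 (F(N) = -3 + (N - 1*(-5))/3 = -3 + (N + 5)/3 = -3 + (5 + N)/3 = -3 + (5/3 + N/3) = -4/3 + N/3)
(-15*(-19))*F(4) = (-15*(-19))*(-4/3 + (⅓)*4) = 285*(-4/3 + 4/3) = 285*0 = 0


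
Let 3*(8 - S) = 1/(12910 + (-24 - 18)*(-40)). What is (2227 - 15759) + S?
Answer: -591945481/43770 ≈ -13524.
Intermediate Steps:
S = 350159/43770 (S = 8 - 1/(3*(12910 + (-24 - 18)*(-40))) = 8 - 1/(3*(12910 - 42*(-40))) = 8 - 1/(3*(12910 + 1680)) = 8 - ⅓/14590 = 8 - ⅓*1/14590 = 8 - 1/43770 = 350159/43770 ≈ 8.0000)
(2227 - 15759) + S = (2227 - 15759) + 350159/43770 = -13532 + 350159/43770 = -591945481/43770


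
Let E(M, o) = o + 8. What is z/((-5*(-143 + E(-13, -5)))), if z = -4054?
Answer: -2027/350 ≈ -5.7914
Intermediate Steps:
E(M, o) = 8 + o
z/((-5*(-143 + E(-13, -5)))) = -4054*(-1/(5*(-143 + (8 - 5)))) = -4054*(-1/(5*(-143 + 3))) = -4054/((-5*(-140))) = -4054/700 = -4054*1/700 = -2027/350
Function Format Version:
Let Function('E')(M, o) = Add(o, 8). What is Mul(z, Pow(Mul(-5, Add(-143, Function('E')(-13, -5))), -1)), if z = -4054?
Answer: Rational(-2027, 350) ≈ -5.7914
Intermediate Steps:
Function('E')(M, o) = Add(8, o)
Mul(z, Pow(Mul(-5, Add(-143, Function('E')(-13, -5))), -1)) = Mul(-4054, Pow(Mul(-5, Add(-143, Add(8, -5))), -1)) = Mul(-4054, Pow(Mul(-5, Add(-143, 3)), -1)) = Mul(-4054, Pow(Mul(-5, -140), -1)) = Mul(-4054, Pow(700, -1)) = Mul(-4054, Rational(1, 700)) = Rational(-2027, 350)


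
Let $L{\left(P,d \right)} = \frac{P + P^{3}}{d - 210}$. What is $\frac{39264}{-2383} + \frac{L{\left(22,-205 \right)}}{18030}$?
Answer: $- \frac{29381634341}{1783067835} \approx -16.478$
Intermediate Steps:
$L{\left(P,d \right)} = \frac{P + P^{3}}{-210 + d}$
$\frac{39264}{-2383} + \frac{L{\left(22,-205 \right)}}{18030} = \frac{39264}{-2383} + \frac{\frac{1}{-210 - 205} \left(22 + 22^{3}\right)}{18030} = 39264 \left(- \frac{1}{2383}\right) + \frac{22 + 10648}{-415} \cdot \frac{1}{18030} = - \frac{39264}{2383} + \left(- \frac{1}{415}\right) 10670 \cdot \frac{1}{18030} = - \frac{39264}{2383} - \frac{1067}{748245} = - \frac{29381634341}{1783067835}$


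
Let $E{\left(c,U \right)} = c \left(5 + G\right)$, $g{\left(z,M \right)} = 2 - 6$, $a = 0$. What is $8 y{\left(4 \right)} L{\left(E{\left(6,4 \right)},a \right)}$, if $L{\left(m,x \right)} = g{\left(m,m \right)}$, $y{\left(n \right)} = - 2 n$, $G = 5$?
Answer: $256$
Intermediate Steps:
$g{\left(z,M \right)} = -4$ ($g{\left(z,M \right)} = 2 - 6 = -4$)
$E{\left(c,U \right)} = 10 c$ ($E{\left(c,U \right)} = c \left(5 + 5\right) = c 10 = 10 c$)
$L{\left(m,x \right)} = -4$
$8 y{\left(4 \right)} L{\left(E{\left(6,4 \right)},a \right)} = 8 \left(\left(-2\right) 4\right) \left(-4\right) = 8 \left(-8\right) \left(-4\right) = \left(-64\right) \left(-4\right) = 256$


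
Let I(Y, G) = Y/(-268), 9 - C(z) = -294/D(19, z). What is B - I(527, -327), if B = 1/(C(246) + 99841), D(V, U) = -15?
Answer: 65763611/33443184 ≈ 1.9664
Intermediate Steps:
C(z) = -53/5 (C(z) = 9 - (-294)/(-15) = 9 - (-294)*(-1)/15 = 9 - 1*98/5 = 9 - 98/5 = -53/5)
I(Y, G) = -Y/268 (I(Y, G) = Y*(-1/268) = -Y/268)
B = 5/499152 (B = 1/(-53/5 + 99841) = 1/(499152/5) = 5/499152 ≈ 1.0017e-5)
B - I(527, -327) = 5/499152 - (-1)*527/268 = 5/499152 - 1*(-527/268) = 5/499152 + 527/268 = 65763611/33443184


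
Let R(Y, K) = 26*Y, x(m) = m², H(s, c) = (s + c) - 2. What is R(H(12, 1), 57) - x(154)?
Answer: -23430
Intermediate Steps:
H(s, c) = -2 + c + s (H(s, c) = (c + s) - 2 = -2 + c + s)
R(H(12, 1), 57) - x(154) = 26*(-2 + 1 + 12) - 1*154² = 26*11 - 1*23716 = 286 - 23716 = -23430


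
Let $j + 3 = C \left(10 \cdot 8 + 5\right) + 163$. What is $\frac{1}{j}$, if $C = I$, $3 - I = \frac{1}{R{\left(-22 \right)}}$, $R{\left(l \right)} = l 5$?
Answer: $\frac{22}{9147} \approx 0.0024052$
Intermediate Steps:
$R{\left(l \right)} = 5 l$
$I = \frac{331}{110}$ ($I = 3 - \frac{1}{5 \left(-22\right)} = 3 - \frac{1}{-110} = 3 - - \frac{1}{110} = 3 + \frac{1}{110} = \frac{331}{110} \approx 3.0091$)
$C = \frac{331}{110} \approx 3.0091$
$j = \frac{9147}{22}$ ($j = -3 + \left(\frac{331 \left(10 \cdot 8 + 5\right)}{110} + 163\right) = -3 + \left(\frac{331 \left(80 + 5\right)}{110} + 163\right) = -3 + \left(\frac{331}{110} \cdot 85 + 163\right) = -3 + \left(\frac{5627}{22} + 163\right) = -3 + \frac{9213}{22} = \frac{9147}{22} \approx 415.77$)
$\frac{1}{j} = \frac{1}{\frac{9147}{22}} = \frac{22}{9147}$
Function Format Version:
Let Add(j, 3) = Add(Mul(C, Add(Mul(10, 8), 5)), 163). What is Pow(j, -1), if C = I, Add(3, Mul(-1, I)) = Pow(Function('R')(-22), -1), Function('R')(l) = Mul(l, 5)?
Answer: Rational(22, 9147) ≈ 0.0024052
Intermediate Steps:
Function('R')(l) = Mul(5, l)
I = Rational(331, 110) (I = Add(3, Mul(-1, Pow(Mul(5, -22), -1))) = Add(3, Mul(-1, Pow(-110, -1))) = Add(3, Mul(-1, Rational(-1, 110))) = Add(3, Rational(1, 110)) = Rational(331, 110) ≈ 3.0091)
C = Rational(331, 110) ≈ 3.0091
j = Rational(9147, 22) (j = Add(-3, Add(Mul(Rational(331, 110), Add(Mul(10, 8), 5)), 163)) = Add(-3, Add(Mul(Rational(331, 110), Add(80, 5)), 163)) = Add(-3, Add(Mul(Rational(331, 110), 85), 163)) = Add(-3, Add(Rational(5627, 22), 163)) = Add(-3, Rational(9213, 22)) = Rational(9147, 22) ≈ 415.77)
Pow(j, -1) = Pow(Rational(9147, 22), -1) = Rational(22, 9147)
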